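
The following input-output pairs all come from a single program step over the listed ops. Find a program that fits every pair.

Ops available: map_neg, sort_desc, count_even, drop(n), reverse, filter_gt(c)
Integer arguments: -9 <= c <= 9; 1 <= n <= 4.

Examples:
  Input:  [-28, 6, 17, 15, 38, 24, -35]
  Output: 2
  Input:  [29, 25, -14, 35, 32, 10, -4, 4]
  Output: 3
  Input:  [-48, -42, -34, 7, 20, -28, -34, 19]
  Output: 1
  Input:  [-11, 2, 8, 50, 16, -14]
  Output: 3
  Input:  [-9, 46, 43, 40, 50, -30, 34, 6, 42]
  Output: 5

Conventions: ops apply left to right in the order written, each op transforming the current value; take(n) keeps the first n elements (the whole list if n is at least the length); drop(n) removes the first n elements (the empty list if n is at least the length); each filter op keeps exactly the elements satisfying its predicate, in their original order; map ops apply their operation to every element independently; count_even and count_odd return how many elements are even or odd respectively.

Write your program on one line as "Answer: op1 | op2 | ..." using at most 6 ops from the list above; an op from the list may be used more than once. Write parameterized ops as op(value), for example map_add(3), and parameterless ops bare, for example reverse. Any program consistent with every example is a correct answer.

filter_gt(-4) | drop(1) | map_neg | reverse | count_even

Check, running the answer program on each example:
  [-28, 6, 17, 15, 38, 24, -35] -> [6, 17, 15, 38, 24] -> [17, 15, 38, 24] -> [-17, -15, -38, -24] -> [-24, -38, -15, -17] -> 2
  [29, 25, -14, 35, 32, 10, -4, 4] -> [29, 25, 35, 32, 10, 4] -> [25, 35, 32, 10, 4] -> [-25, -35, -32, -10, -4] -> [-4, -10, -32, -35, -25] -> 3
  [-48, -42, -34, 7, 20, -28, -34, 19] -> [7, 20, 19] -> [20, 19] -> [-20, -19] -> [-19, -20] -> 1
  [-11, 2, 8, 50, 16, -14] -> [2, 8, 50, 16] -> [8, 50, 16] -> [-8, -50, -16] -> [-16, -50, -8] -> 3
  [-9, 46, 43, 40, 50, -30, 34, 6, 42] -> [46, 43, 40, 50, 34, 6, 42] -> [43, 40, 50, 34, 6, 42] -> [-43, -40, -50, -34, -6, -42] -> [-42, -6, -34, -50, -40, -43] -> 5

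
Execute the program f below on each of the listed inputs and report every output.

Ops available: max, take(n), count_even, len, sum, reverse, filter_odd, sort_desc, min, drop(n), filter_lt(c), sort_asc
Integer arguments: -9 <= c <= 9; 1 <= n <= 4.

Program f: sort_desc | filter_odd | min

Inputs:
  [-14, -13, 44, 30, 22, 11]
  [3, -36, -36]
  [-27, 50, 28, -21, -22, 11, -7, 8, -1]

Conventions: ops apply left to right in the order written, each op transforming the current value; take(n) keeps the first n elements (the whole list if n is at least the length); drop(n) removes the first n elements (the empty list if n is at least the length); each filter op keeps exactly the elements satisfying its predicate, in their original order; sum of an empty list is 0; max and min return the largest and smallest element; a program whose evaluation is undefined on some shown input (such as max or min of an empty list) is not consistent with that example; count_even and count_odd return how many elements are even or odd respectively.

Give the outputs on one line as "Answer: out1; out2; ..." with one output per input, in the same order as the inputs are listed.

Execution, op by op:
  [-14, -13, 44, 30, 22, 11] -> [44, 30, 22, 11, -13, -14] -> [11, -13] -> -13
  [3, -36, -36] -> [3, -36, -36] -> [3] -> 3
  [-27, 50, 28, -21, -22, 11, -7, 8, -1] -> [50, 28, 11, 8, -1, -7, -21, -22, -27] -> [11, -1, -7, -21, -27] -> -27

-13; 3; -27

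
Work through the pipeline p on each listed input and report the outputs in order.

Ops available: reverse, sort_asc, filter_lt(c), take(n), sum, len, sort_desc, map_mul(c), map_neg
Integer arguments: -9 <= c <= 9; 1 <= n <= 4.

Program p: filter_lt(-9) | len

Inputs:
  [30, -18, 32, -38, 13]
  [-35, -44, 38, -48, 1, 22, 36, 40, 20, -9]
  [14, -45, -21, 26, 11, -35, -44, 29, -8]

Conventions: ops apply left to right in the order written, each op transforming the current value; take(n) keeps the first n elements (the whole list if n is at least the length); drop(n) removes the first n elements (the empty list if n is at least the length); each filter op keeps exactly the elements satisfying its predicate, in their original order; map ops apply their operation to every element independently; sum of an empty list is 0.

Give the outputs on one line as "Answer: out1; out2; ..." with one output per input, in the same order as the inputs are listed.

2; 3; 4

Execution, op by op:
  [30, -18, 32, -38, 13] -> [-18, -38] -> 2
  [-35, -44, 38, -48, 1, 22, 36, 40, 20, -9] -> [-35, -44, -48] -> 3
  [14, -45, -21, 26, 11, -35, -44, 29, -8] -> [-45, -21, -35, -44] -> 4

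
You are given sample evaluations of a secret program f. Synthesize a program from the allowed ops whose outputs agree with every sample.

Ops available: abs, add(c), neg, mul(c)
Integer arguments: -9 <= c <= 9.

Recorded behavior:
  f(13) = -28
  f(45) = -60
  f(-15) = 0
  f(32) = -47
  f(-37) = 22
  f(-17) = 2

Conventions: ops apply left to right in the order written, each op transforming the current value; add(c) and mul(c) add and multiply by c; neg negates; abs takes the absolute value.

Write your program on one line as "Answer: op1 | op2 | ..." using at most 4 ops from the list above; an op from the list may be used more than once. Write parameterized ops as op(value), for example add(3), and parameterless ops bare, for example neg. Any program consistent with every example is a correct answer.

add(8) | neg | add(-7)

Check, running the answer program on each example:
  13 -> 21 -> -21 -> -28
  45 -> 53 -> -53 -> -60
  -15 -> -7 -> 7 -> 0
  32 -> 40 -> -40 -> -47
  -37 -> -29 -> 29 -> 22
  -17 -> -9 -> 9 -> 2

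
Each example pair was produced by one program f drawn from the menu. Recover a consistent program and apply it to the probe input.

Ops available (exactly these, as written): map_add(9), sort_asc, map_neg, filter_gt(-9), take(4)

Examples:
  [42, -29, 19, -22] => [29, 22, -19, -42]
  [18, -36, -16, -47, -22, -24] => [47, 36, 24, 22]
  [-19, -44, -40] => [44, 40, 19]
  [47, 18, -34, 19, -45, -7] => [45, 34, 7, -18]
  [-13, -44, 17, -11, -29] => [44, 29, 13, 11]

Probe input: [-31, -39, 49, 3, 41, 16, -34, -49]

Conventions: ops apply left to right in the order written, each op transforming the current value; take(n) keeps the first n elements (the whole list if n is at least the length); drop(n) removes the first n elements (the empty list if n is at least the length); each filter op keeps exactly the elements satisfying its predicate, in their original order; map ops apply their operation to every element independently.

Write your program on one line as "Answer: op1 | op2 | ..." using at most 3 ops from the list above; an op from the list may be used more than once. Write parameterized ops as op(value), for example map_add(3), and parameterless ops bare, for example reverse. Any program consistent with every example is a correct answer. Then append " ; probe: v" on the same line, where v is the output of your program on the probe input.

sort_asc | take(4) | map_neg ; probe: [49, 39, 34, 31]

Check, running the answer program on each example:
  [42, -29, 19, -22] -> [-29, -22, 19, 42] -> [-29, -22, 19, 42] -> [29, 22, -19, -42]
  [18, -36, -16, -47, -22, -24] -> [-47, -36, -24, -22, -16, 18] -> [-47, -36, -24, -22] -> [47, 36, 24, 22]
  [-19, -44, -40] -> [-44, -40, -19] -> [-44, -40, -19] -> [44, 40, 19]
  [47, 18, -34, 19, -45, -7] -> [-45, -34, -7, 18, 19, 47] -> [-45, -34, -7, 18] -> [45, 34, 7, -18]
  [-13, -44, 17, -11, -29] -> [-44, -29, -13, -11, 17] -> [-44, -29, -13, -11] -> [44, 29, 13, 11]
  probe: [-31, -39, 49, 3, 41, 16, -34, -49] -> [-49, -39, -34, -31, 3, 16, 41, 49] -> [-49, -39, -34, -31] -> [49, 39, 34, 31]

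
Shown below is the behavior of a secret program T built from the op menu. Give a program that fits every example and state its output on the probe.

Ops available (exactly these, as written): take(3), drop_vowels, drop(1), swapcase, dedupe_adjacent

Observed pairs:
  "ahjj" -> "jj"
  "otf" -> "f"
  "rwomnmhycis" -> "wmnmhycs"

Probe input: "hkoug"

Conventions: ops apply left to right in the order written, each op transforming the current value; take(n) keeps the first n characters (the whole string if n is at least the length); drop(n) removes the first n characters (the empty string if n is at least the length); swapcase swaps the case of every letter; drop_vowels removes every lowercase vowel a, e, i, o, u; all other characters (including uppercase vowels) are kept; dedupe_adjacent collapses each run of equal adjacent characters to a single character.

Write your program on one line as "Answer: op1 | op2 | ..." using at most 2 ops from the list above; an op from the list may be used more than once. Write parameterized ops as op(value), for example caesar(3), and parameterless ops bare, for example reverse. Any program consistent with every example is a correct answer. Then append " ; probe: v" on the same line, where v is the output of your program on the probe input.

drop_vowels | drop(1) ; probe: "kg"

Check, running the answer program on each example:
  "ahjj" -> "hjj" -> "jj"
  "otf" -> "tf" -> "f"
  "rwomnmhycis" -> "rwmnmhycs" -> "wmnmhycs"
  probe: "hkoug" -> "hkg" -> "kg"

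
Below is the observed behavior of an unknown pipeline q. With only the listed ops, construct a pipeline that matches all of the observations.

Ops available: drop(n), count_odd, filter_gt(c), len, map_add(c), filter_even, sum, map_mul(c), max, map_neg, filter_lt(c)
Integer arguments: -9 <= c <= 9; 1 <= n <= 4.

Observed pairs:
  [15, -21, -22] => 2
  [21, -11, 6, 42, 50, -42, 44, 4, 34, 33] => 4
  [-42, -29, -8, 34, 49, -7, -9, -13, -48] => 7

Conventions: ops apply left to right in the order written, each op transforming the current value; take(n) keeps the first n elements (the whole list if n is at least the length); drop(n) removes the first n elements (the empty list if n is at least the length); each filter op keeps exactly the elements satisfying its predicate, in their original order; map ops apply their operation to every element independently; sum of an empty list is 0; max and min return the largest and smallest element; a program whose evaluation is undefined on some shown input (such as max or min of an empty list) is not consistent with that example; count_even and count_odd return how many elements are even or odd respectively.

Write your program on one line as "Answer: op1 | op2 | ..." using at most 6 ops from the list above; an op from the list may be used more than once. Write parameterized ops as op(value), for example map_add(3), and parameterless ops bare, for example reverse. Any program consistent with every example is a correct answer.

filter_lt(9) | map_mul(-6) | map_mul(-9) | map_mul(-3) | len

Check, running the answer program on each example:
  [15, -21, -22] -> [-21, -22] -> [126, 132] -> [-1134, -1188] -> [3402, 3564] -> 2
  [21, -11, 6, 42, 50, -42, 44, 4, 34, 33] -> [-11, 6, -42, 4] -> [66, -36, 252, -24] -> [-594, 324, -2268, 216] -> [1782, -972, 6804, -648] -> 4
  [-42, -29, -8, 34, 49, -7, -9, -13, -48] -> [-42, -29, -8, -7, -9, -13, -48] -> [252, 174, 48, 42, 54, 78, 288] -> [-2268, -1566, -432, -378, -486, -702, -2592] -> [6804, 4698, 1296, 1134, 1458, 2106, 7776] -> 7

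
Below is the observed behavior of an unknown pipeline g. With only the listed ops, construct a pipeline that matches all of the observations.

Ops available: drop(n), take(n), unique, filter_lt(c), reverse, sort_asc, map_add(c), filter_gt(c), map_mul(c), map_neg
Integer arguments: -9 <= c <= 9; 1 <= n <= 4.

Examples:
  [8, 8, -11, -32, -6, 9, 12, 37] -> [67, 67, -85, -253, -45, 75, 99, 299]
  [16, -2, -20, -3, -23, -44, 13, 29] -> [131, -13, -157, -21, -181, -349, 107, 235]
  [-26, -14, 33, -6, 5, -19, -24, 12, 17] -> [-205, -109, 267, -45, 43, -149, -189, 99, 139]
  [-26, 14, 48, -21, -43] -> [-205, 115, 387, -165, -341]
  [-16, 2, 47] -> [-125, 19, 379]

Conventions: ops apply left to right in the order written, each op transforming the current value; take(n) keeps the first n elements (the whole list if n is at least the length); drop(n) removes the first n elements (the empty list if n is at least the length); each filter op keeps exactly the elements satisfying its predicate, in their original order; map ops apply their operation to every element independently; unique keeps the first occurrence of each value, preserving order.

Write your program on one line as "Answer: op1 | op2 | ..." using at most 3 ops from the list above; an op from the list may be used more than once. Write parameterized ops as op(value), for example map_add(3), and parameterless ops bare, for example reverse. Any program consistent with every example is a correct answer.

map_neg | map_mul(-8) | map_add(3)

Check, running the answer program on each example:
  [8, 8, -11, -32, -6, 9, 12, 37] -> [-8, -8, 11, 32, 6, -9, -12, -37] -> [64, 64, -88, -256, -48, 72, 96, 296] -> [67, 67, -85, -253, -45, 75, 99, 299]
  [16, -2, -20, -3, -23, -44, 13, 29] -> [-16, 2, 20, 3, 23, 44, -13, -29] -> [128, -16, -160, -24, -184, -352, 104, 232] -> [131, -13, -157, -21, -181, -349, 107, 235]
  [-26, -14, 33, -6, 5, -19, -24, 12, 17] -> [26, 14, -33, 6, -5, 19, 24, -12, -17] -> [-208, -112, 264, -48, 40, -152, -192, 96, 136] -> [-205, -109, 267, -45, 43, -149, -189, 99, 139]
  [-26, 14, 48, -21, -43] -> [26, -14, -48, 21, 43] -> [-208, 112, 384, -168, -344] -> [-205, 115, 387, -165, -341]
  [-16, 2, 47] -> [16, -2, -47] -> [-128, 16, 376] -> [-125, 19, 379]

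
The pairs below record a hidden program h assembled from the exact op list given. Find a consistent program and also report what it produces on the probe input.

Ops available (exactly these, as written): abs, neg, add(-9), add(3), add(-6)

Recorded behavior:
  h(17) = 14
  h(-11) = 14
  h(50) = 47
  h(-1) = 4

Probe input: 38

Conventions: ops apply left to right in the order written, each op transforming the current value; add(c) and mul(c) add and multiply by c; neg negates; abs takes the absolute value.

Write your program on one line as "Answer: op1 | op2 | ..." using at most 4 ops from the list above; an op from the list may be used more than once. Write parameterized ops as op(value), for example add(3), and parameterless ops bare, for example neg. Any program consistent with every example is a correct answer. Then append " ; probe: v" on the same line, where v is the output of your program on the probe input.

add(3) | add(-6) | abs ; probe: 35

Check, running the answer program on each example:
  17 -> 20 -> 14 -> 14
  -11 -> -8 -> -14 -> 14
  50 -> 53 -> 47 -> 47
  -1 -> 2 -> -4 -> 4
  probe: 38 -> 41 -> 35 -> 35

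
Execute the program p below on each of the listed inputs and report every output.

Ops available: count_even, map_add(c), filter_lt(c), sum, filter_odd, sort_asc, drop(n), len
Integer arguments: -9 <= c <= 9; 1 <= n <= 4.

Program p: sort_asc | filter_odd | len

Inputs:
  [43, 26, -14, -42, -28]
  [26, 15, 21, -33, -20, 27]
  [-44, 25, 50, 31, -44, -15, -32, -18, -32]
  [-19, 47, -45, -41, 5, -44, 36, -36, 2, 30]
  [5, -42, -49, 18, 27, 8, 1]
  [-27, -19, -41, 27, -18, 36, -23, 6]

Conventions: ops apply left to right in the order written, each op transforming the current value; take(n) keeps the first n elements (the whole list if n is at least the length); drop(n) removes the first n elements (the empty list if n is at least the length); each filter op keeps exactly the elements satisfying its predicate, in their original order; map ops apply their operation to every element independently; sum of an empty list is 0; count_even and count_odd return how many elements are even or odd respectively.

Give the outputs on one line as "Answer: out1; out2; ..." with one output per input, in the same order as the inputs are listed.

1; 4; 3; 5; 4; 5

Execution, op by op:
  [43, 26, -14, -42, -28] -> [-42, -28, -14, 26, 43] -> [43] -> 1
  [26, 15, 21, -33, -20, 27] -> [-33, -20, 15, 21, 26, 27] -> [-33, 15, 21, 27] -> 4
  [-44, 25, 50, 31, -44, -15, -32, -18, -32] -> [-44, -44, -32, -32, -18, -15, 25, 31, 50] -> [-15, 25, 31] -> 3
  [-19, 47, -45, -41, 5, -44, 36, -36, 2, 30] -> [-45, -44, -41, -36, -19, 2, 5, 30, 36, 47] -> [-45, -41, -19, 5, 47] -> 5
  [5, -42, -49, 18, 27, 8, 1] -> [-49, -42, 1, 5, 8, 18, 27] -> [-49, 1, 5, 27] -> 4
  [-27, -19, -41, 27, -18, 36, -23, 6] -> [-41, -27, -23, -19, -18, 6, 27, 36] -> [-41, -27, -23, -19, 27] -> 5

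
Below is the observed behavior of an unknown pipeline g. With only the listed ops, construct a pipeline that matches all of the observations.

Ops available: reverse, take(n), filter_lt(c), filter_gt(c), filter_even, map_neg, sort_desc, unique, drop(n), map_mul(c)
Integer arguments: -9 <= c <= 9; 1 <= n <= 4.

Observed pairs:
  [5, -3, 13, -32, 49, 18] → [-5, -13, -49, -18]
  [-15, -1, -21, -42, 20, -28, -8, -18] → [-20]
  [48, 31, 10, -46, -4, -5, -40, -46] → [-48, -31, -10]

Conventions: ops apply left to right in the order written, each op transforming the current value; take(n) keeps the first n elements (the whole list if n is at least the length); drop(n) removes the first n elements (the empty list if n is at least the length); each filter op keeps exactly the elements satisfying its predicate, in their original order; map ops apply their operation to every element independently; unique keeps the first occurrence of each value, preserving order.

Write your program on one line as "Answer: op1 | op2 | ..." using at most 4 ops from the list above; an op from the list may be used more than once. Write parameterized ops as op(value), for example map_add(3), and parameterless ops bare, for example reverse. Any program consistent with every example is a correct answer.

unique | map_neg | filter_lt(-4)

Check, running the answer program on each example:
  [5, -3, 13, -32, 49, 18] -> [5, -3, 13, -32, 49, 18] -> [-5, 3, -13, 32, -49, -18] -> [-5, -13, -49, -18]
  [-15, -1, -21, -42, 20, -28, -8, -18] -> [-15, -1, -21, -42, 20, -28, -8, -18] -> [15, 1, 21, 42, -20, 28, 8, 18] -> [-20]
  [48, 31, 10, -46, -4, -5, -40, -46] -> [48, 31, 10, -46, -4, -5, -40] -> [-48, -31, -10, 46, 4, 5, 40] -> [-48, -31, -10]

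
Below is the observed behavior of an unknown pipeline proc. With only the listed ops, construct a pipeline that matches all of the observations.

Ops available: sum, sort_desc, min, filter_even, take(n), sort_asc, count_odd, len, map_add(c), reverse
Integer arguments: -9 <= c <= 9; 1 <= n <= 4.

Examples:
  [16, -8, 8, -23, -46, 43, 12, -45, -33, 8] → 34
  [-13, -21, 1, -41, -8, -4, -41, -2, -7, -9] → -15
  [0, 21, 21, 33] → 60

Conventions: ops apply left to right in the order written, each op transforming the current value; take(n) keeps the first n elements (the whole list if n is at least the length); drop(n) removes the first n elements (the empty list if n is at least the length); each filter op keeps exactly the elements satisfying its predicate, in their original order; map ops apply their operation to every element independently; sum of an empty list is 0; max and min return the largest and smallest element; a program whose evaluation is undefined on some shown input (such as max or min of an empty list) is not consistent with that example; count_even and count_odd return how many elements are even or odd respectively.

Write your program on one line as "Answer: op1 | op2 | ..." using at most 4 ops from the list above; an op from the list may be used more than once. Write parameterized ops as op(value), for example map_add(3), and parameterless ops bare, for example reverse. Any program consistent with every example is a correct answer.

take(3) | sort_desc | map_add(6) | sum

Check, running the answer program on each example:
  [16, -8, 8, -23, -46, 43, 12, -45, -33, 8] -> [16, -8, 8] -> [16, 8, -8] -> [22, 14, -2] -> 34
  [-13, -21, 1, -41, -8, -4, -41, -2, -7, -9] -> [-13, -21, 1] -> [1, -13, -21] -> [7, -7, -15] -> -15
  [0, 21, 21, 33] -> [0, 21, 21] -> [21, 21, 0] -> [27, 27, 6] -> 60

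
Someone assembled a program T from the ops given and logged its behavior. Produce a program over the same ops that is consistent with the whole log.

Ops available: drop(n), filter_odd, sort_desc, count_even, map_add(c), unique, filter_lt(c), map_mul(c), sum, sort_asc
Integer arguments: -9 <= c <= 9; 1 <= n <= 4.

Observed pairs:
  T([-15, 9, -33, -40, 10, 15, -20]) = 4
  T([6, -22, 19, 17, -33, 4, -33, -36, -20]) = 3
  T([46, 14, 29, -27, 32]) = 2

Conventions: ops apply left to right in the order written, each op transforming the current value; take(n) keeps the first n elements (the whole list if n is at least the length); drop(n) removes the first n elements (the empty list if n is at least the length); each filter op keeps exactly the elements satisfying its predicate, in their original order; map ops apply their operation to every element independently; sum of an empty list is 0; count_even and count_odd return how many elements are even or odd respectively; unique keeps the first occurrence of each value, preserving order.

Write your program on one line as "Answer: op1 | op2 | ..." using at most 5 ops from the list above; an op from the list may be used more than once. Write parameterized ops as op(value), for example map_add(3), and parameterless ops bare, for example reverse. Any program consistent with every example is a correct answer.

sort_desc | unique | map_add(5) | count_even

Check, running the answer program on each example:
  [-15, 9, -33, -40, 10, 15, -20] -> [15, 10, 9, -15, -20, -33, -40] -> [15, 10, 9, -15, -20, -33, -40] -> [20, 15, 14, -10, -15, -28, -35] -> 4
  [6, -22, 19, 17, -33, 4, -33, -36, -20] -> [19, 17, 6, 4, -20, -22, -33, -33, -36] -> [19, 17, 6, 4, -20, -22, -33, -36] -> [24, 22, 11, 9, -15, -17, -28, -31] -> 3
  [46, 14, 29, -27, 32] -> [46, 32, 29, 14, -27] -> [46, 32, 29, 14, -27] -> [51, 37, 34, 19, -22] -> 2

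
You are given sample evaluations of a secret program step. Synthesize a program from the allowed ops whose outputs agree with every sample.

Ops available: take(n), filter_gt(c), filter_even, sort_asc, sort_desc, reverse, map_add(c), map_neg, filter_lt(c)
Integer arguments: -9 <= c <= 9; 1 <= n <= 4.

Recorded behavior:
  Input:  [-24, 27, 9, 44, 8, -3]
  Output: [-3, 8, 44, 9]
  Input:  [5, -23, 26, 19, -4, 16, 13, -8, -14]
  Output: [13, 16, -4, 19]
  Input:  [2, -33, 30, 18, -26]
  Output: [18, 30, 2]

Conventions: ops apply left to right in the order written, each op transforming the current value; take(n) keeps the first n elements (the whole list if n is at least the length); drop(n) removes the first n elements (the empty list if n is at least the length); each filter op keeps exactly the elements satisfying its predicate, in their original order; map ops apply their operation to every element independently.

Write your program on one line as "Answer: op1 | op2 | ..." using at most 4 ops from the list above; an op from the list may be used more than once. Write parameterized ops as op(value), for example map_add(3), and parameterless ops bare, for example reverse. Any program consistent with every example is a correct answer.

reverse | filter_gt(-8) | take(4)

Check, running the answer program on each example:
  [-24, 27, 9, 44, 8, -3] -> [-3, 8, 44, 9, 27, -24] -> [-3, 8, 44, 9, 27] -> [-3, 8, 44, 9]
  [5, -23, 26, 19, -4, 16, 13, -8, -14] -> [-14, -8, 13, 16, -4, 19, 26, -23, 5] -> [13, 16, -4, 19, 26, 5] -> [13, 16, -4, 19]
  [2, -33, 30, 18, -26] -> [-26, 18, 30, -33, 2] -> [18, 30, 2] -> [18, 30, 2]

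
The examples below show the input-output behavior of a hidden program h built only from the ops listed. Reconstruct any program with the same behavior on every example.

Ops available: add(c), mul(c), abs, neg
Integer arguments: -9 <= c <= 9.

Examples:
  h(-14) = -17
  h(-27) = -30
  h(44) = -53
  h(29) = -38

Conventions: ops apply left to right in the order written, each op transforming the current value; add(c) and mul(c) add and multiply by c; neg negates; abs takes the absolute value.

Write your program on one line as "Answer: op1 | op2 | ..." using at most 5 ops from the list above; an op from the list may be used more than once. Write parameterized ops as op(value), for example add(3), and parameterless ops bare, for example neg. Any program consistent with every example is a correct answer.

add(3) | abs | neg | add(-6)

Check, running the answer program on each example:
  -14 -> -11 -> 11 -> -11 -> -17
  -27 -> -24 -> 24 -> -24 -> -30
  44 -> 47 -> 47 -> -47 -> -53
  29 -> 32 -> 32 -> -32 -> -38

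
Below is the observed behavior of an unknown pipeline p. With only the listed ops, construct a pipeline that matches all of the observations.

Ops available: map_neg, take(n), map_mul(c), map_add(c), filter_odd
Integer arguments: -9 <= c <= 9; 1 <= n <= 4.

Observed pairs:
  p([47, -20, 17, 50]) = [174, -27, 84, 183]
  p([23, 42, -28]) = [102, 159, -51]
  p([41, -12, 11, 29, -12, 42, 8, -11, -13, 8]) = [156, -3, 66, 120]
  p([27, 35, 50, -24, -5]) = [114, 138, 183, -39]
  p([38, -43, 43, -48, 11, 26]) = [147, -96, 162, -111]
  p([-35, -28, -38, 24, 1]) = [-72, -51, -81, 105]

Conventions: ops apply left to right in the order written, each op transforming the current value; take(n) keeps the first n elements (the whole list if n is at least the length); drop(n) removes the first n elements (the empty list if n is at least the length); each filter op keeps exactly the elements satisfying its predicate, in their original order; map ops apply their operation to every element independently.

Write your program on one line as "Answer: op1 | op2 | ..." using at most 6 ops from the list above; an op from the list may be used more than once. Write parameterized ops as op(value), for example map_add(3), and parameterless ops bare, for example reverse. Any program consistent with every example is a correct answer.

map_neg | map_add(-9) | map_add(-2) | take(4) | map_mul(-3)

Check, running the answer program on each example:
  [47, -20, 17, 50] -> [-47, 20, -17, -50] -> [-56, 11, -26, -59] -> [-58, 9, -28, -61] -> [-58, 9, -28, -61] -> [174, -27, 84, 183]
  [23, 42, -28] -> [-23, -42, 28] -> [-32, -51, 19] -> [-34, -53, 17] -> [-34, -53, 17] -> [102, 159, -51]
  [41, -12, 11, 29, -12, 42, 8, -11, -13, 8] -> [-41, 12, -11, -29, 12, -42, -8, 11, 13, -8] -> [-50, 3, -20, -38, 3, -51, -17, 2, 4, -17] -> [-52, 1, -22, -40, 1, -53, -19, 0, 2, -19] -> [-52, 1, -22, -40] -> [156, -3, 66, 120]
  [27, 35, 50, -24, -5] -> [-27, -35, -50, 24, 5] -> [-36, -44, -59, 15, -4] -> [-38, -46, -61, 13, -6] -> [-38, -46, -61, 13] -> [114, 138, 183, -39]
  [38, -43, 43, -48, 11, 26] -> [-38, 43, -43, 48, -11, -26] -> [-47, 34, -52, 39, -20, -35] -> [-49, 32, -54, 37, -22, -37] -> [-49, 32, -54, 37] -> [147, -96, 162, -111]
  [-35, -28, -38, 24, 1] -> [35, 28, 38, -24, -1] -> [26, 19, 29, -33, -10] -> [24, 17, 27, -35, -12] -> [24, 17, 27, -35] -> [-72, -51, -81, 105]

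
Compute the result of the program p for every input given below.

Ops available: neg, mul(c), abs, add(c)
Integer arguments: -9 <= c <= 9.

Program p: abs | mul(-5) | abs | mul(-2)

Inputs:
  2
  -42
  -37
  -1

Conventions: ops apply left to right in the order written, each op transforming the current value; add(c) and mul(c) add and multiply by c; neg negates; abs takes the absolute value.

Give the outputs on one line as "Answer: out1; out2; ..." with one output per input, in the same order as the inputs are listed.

-20; -420; -370; -10

Execution, op by op:
  2 -> 2 -> -10 -> 10 -> -20
  -42 -> 42 -> -210 -> 210 -> -420
  -37 -> 37 -> -185 -> 185 -> -370
  -1 -> 1 -> -5 -> 5 -> -10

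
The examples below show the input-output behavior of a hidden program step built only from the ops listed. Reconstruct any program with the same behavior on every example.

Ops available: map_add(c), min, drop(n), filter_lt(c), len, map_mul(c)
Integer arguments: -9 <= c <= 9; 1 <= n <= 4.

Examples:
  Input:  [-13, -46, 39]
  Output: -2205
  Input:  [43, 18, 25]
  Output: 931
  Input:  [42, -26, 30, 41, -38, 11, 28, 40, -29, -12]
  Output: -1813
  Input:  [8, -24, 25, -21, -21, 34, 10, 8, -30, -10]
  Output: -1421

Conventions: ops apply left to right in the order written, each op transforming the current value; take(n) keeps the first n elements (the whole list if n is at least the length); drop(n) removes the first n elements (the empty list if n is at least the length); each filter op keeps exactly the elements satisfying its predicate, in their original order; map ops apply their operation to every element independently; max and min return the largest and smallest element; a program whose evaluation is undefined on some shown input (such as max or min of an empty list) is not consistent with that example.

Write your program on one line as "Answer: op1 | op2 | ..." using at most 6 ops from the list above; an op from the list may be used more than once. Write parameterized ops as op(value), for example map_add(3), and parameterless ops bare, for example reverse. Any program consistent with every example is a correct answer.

map_add(9) | map_add(-8) | map_mul(7) | map_mul(7) | min

Check, running the answer program on each example:
  [-13, -46, 39] -> [-4, -37, 48] -> [-12, -45, 40] -> [-84, -315, 280] -> [-588, -2205, 1960] -> -2205
  [43, 18, 25] -> [52, 27, 34] -> [44, 19, 26] -> [308, 133, 182] -> [2156, 931, 1274] -> 931
  [42, -26, 30, 41, -38, 11, 28, 40, -29, -12] -> [51, -17, 39, 50, -29, 20, 37, 49, -20, -3] -> [43, -25, 31, 42, -37, 12, 29, 41, -28, -11] -> [301, -175, 217, 294, -259, 84, 203, 287, -196, -77] -> [2107, -1225, 1519, 2058, -1813, 588, 1421, 2009, -1372, -539] -> -1813
  [8, -24, 25, -21, -21, 34, 10, 8, -30, -10] -> [17, -15, 34, -12, -12, 43, 19, 17, -21, -1] -> [9, -23, 26, -20, -20, 35, 11, 9, -29, -9] -> [63, -161, 182, -140, -140, 245, 77, 63, -203, -63] -> [441, -1127, 1274, -980, -980, 1715, 539, 441, -1421, -441] -> -1421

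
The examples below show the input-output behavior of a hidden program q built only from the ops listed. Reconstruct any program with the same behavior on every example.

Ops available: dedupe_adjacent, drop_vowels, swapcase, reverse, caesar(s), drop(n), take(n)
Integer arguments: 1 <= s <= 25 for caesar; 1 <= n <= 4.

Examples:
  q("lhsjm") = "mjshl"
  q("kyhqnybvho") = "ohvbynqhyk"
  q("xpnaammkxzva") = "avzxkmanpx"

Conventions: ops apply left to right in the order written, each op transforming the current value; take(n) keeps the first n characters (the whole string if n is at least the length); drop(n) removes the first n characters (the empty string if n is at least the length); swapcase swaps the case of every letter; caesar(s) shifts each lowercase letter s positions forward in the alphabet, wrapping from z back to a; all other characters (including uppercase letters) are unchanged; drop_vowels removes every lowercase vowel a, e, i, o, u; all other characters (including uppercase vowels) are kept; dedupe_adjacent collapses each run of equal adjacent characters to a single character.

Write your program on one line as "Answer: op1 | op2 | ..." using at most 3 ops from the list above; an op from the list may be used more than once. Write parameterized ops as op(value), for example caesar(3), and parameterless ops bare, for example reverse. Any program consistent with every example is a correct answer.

reverse | dedupe_adjacent

Check, running the answer program on each example:
  "lhsjm" -> "mjshl" -> "mjshl"
  "kyhqnybvho" -> "ohvbynqhyk" -> "ohvbynqhyk"
  "xpnaammkxzva" -> "avzxkmmaanpx" -> "avzxkmanpx"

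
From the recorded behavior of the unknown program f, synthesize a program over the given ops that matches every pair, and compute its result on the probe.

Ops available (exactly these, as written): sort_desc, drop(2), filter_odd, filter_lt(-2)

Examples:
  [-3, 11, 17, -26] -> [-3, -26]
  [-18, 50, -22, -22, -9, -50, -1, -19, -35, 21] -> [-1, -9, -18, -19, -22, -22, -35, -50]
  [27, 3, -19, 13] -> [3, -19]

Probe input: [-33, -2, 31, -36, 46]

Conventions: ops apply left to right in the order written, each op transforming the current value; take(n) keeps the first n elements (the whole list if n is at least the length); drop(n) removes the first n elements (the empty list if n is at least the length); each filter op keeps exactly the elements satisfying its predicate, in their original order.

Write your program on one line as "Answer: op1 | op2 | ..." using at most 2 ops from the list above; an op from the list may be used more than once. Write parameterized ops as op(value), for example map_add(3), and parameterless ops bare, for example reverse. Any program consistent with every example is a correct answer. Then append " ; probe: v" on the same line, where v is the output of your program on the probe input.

sort_desc | drop(2) ; probe: [-2, -33, -36]

Check, running the answer program on each example:
  [-3, 11, 17, -26] -> [17, 11, -3, -26] -> [-3, -26]
  [-18, 50, -22, -22, -9, -50, -1, -19, -35, 21] -> [50, 21, -1, -9, -18, -19, -22, -22, -35, -50] -> [-1, -9, -18, -19, -22, -22, -35, -50]
  [27, 3, -19, 13] -> [27, 13, 3, -19] -> [3, -19]
  probe: [-33, -2, 31, -36, 46] -> [46, 31, -2, -33, -36] -> [-2, -33, -36]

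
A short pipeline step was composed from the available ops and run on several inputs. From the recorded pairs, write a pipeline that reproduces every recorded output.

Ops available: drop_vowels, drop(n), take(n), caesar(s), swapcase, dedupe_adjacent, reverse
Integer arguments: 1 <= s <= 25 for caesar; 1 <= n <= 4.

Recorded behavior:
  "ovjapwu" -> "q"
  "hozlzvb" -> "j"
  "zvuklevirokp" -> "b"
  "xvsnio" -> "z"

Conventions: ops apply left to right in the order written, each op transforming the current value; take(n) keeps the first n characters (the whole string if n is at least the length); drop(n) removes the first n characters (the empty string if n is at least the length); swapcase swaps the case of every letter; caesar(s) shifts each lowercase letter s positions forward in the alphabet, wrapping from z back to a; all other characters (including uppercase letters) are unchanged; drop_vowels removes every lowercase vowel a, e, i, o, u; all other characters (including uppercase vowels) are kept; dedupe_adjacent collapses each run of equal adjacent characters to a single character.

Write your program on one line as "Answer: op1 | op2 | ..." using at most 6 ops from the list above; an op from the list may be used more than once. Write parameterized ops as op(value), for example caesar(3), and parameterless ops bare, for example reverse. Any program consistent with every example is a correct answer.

caesar(12) | swapcase | take(2) | swapcase | caesar(16) | take(1)

Check, running the answer program on each example:
  "ovjapwu" -> "ahvmbig" -> "AHVMBIG" -> "AH" -> "ah" -> "qx" -> "q"
  "hozlzvb" -> "talxlhn" -> "TALXLHN" -> "TA" -> "ta" -> "jq" -> "j"
  "zvuklevirokp" -> "lhgwxqhudawb" -> "LHGWXQHUDAWB" -> "LH" -> "lh" -> "bx" -> "b"
  "xvsnio" -> "jhezua" -> "JHEZUA" -> "JH" -> "jh" -> "zx" -> "z"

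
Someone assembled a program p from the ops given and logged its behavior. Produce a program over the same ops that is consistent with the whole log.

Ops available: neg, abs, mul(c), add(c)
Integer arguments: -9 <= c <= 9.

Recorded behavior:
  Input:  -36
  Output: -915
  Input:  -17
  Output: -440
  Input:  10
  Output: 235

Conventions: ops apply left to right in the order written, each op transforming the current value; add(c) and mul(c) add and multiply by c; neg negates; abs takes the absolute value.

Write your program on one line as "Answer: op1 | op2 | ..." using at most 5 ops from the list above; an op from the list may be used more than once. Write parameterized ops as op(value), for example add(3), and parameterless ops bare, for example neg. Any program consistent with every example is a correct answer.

neg | mul(-5) | add(-3) | neg | mul(-5)

Check, running the answer program on each example:
  -36 -> 36 -> -180 -> -183 -> 183 -> -915
  -17 -> 17 -> -85 -> -88 -> 88 -> -440
  10 -> -10 -> 50 -> 47 -> -47 -> 235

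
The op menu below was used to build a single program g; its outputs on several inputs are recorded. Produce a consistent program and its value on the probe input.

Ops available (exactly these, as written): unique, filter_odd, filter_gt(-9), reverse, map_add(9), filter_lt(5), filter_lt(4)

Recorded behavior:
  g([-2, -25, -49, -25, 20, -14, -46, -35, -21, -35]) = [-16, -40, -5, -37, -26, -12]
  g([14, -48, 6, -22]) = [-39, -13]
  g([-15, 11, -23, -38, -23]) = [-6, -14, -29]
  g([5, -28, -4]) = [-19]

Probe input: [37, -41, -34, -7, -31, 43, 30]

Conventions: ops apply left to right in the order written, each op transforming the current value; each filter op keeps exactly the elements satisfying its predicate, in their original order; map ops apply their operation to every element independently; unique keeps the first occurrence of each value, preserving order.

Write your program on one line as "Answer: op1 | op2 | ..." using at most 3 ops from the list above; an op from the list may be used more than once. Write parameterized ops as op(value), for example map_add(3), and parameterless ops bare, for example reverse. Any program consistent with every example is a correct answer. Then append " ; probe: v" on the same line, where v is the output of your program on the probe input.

unique | map_add(9) | filter_lt(5) ; probe: [-32, -25, 2, -22]

Check, running the answer program on each example:
  [-2, -25, -49, -25, 20, -14, -46, -35, -21, -35] -> [-2, -25, -49, 20, -14, -46, -35, -21] -> [7, -16, -40, 29, -5, -37, -26, -12] -> [-16, -40, -5, -37, -26, -12]
  [14, -48, 6, -22] -> [14, -48, 6, -22] -> [23, -39, 15, -13] -> [-39, -13]
  [-15, 11, -23, -38, -23] -> [-15, 11, -23, -38] -> [-6, 20, -14, -29] -> [-6, -14, -29]
  [5, -28, -4] -> [5, -28, -4] -> [14, -19, 5] -> [-19]
  probe: [37, -41, -34, -7, -31, 43, 30] -> [37, -41, -34, -7, -31, 43, 30] -> [46, -32, -25, 2, -22, 52, 39] -> [-32, -25, 2, -22]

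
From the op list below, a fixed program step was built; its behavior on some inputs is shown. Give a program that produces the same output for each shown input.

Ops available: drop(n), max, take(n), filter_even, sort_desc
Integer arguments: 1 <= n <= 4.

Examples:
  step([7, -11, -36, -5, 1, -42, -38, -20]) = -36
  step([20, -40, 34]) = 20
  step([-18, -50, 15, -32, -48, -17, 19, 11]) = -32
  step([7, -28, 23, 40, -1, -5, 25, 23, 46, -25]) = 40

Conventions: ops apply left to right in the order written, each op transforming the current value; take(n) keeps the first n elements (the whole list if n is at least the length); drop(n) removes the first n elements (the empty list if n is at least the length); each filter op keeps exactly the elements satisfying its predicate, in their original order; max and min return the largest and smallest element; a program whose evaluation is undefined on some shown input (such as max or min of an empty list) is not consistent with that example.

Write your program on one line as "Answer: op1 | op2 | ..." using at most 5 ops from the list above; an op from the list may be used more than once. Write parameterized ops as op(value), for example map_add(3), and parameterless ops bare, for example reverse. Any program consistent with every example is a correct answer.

sort_desc | filter_even | drop(1) | max

Check, running the answer program on each example:
  [7, -11, -36, -5, 1, -42, -38, -20] -> [7, 1, -5, -11, -20, -36, -38, -42] -> [-20, -36, -38, -42] -> [-36, -38, -42] -> -36
  [20, -40, 34] -> [34, 20, -40] -> [34, 20, -40] -> [20, -40] -> 20
  [-18, -50, 15, -32, -48, -17, 19, 11] -> [19, 15, 11, -17, -18, -32, -48, -50] -> [-18, -32, -48, -50] -> [-32, -48, -50] -> -32
  [7, -28, 23, 40, -1, -5, 25, 23, 46, -25] -> [46, 40, 25, 23, 23, 7, -1, -5, -25, -28] -> [46, 40, -28] -> [40, -28] -> 40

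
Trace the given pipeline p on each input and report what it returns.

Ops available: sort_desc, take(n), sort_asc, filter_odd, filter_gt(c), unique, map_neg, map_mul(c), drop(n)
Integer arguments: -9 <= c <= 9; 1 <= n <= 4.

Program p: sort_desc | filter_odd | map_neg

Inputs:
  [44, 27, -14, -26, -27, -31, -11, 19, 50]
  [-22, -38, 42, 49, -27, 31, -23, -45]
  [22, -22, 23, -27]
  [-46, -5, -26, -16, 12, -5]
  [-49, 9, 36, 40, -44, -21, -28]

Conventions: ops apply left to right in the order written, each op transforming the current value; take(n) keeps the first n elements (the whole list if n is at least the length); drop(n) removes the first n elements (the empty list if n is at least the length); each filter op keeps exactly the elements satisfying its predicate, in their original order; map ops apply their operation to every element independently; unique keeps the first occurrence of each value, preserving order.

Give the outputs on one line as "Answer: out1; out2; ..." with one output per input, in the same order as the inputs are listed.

[-27, -19, 11, 27, 31]; [-49, -31, 23, 27, 45]; [-23, 27]; [5, 5]; [-9, 21, 49]

Execution, op by op:
  [44, 27, -14, -26, -27, -31, -11, 19, 50] -> [50, 44, 27, 19, -11, -14, -26, -27, -31] -> [27, 19, -11, -27, -31] -> [-27, -19, 11, 27, 31]
  [-22, -38, 42, 49, -27, 31, -23, -45] -> [49, 42, 31, -22, -23, -27, -38, -45] -> [49, 31, -23, -27, -45] -> [-49, -31, 23, 27, 45]
  [22, -22, 23, -27] -> [23, 22, -22, -27] -> [23, -27] -> [-23, 27]
  [-46, -5, -26, -16, 12, -5] -> [12, -5, -5, -16, -26, -46] -> [-5, -5] -> [5, 5]
  [-49, 9, 36, 40, -44, -21, -28] -> [40, 36, 9, -21, -28, -44, -49] -> [9, -21, -49] -> [-9, 21, 49]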